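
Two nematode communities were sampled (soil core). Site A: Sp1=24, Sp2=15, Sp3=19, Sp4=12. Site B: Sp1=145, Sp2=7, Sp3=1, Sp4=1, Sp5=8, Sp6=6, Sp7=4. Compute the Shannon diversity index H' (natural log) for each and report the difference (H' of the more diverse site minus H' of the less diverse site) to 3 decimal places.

Site A: N=70, proportions 0.34286, 0.21429, 0.27143, 0.17143, giving H' = 1.35339 (working shown to 5 dp, full precision carried).
Site B: N=172, proportions 0.84302, 0.0407, 0.00581, 0.00581, 0.04651, 0.03488, 0.02326, giving H' = 0.68134.
Difference = |1.35339 − 0.68134| = 0.67205, i.e. 0.672 to 3 decimal places.

0.672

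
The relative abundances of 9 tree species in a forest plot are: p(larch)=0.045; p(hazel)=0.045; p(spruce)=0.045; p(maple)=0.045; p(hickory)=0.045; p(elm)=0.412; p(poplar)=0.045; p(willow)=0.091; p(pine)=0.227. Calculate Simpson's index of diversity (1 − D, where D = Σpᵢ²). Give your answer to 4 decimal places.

0.7583

D = 0.045² + 0.045² + 0.045² + 0.045² + 0.045² + 0.412² + 0.045² + 0.091² + 0.227² = 0.002025 + 0.002025 + 0.002025 + 0.002025 + 0.002025 + 0.169744 + 0.002025 + 0.008281 + 0.051529 = 0.241704 (working shown to 6 dp, full precision carried).
So 1 − D = 0.758296, i.e. 0.7583 to 4 decimal places.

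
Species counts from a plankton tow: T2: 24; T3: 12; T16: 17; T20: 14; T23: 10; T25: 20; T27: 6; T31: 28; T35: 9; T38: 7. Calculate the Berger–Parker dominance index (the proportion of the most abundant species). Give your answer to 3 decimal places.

0.190

Total N = 24+12+17+14+10+20+6+28+9+7 = 147, so the proportions are 0.16327, 0.08163, 0.11565, 0.09524, 0.06803, 0.13605, 0.04082, 0.19048, 0.06122, 0.04762 (working shown to 5 dp, full precision carried).
The largest proportion is 0.19048, i.e. d = 0.190 to 3 decimal places.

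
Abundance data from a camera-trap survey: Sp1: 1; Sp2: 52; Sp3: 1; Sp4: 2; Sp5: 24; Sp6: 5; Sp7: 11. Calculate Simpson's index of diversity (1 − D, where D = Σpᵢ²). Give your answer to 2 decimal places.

0.63

Total N = 1+52+1+2+24+5+11 = 96, so the proportions are 0.0104, 0.5417, 0.0104, 0.0208, 0.25, 0.0521, 0.1146 (working shown to 4 dp, full precision carried).
D = 0.0104² + 0.5417² + 0.0104² + 0.0208² + 0.25² + 0.0521² + 0.1146² = 0.0001 + 0.2934 + 0.0001 + 0.0004 + 0.0625 + 0.0027 + 0.0131 = 0.3724.
So 1 − D = 0.6276, i.e. 0.63 to 2 decimal places.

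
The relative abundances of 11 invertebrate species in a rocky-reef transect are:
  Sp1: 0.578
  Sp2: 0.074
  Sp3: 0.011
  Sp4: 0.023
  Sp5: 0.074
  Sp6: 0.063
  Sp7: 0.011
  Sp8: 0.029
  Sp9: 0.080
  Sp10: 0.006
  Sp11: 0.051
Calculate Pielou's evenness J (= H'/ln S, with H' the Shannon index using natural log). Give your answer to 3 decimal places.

0.646

H' = −Σ pᵢ ln pᵢ = −((-0.31685) + (-0.19267) + (-0.04961) + (-0.08676) + (-0.19267) + (-0.17417) + (-0.04961) + (-0.10267) + (-0.20206) + (-0.03070) + (-0.15177)) = 1.54955 (working shown to 5 dp, full precision carried).
With S = 11 species, ln S = 2.39790, so J = 1.54955/2.39790 = 0.64621, i.e. 0.646 to 3 decimal places.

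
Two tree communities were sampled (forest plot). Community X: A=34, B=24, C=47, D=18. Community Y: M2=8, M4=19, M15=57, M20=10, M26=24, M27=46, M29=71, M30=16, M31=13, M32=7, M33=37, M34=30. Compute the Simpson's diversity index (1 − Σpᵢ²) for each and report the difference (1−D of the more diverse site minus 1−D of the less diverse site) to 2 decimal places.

Community X: N=123, proportions 0.2764, 0.1951, 0.3821, 0.1463, giving 1−D = 0.7181 (working shown to 4 dp, full precision carried).
Community Y: N=338, proportions 0.0237, 0.0562, 0.1686, 0.0296, 0.071, 0.1361, 0.2101, 0.0473, 0.0385, 0.0207, 0.1095, 0.0888, giving 1−D = 0.8753.
Difference = |0.7181 − 0.8753| = 0.1572, i.e. 0.16 to 2 decimal places.

0.16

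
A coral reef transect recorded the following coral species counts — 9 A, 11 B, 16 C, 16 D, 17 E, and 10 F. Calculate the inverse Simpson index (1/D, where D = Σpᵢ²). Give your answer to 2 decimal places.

5.66

Total N = 9+11+16+16+17+10 = 79, so the proportions are 0.113924, 0.139241, 0.202532, 0.202532, 0.21519, 0.126582 (working shown to 6 dp, full precision carried).
D = 0.113924² + 0.139241² + 0.202532² + 0.202532² + 0.21519² + 0.126582² = 0.012979 + 0.019388 + 0.041019 + 0.041019 + 0.046307 + 0.016023 = 0.176734.
So 1/D = 5.6582, i.e. 5.66 to 2 decimal places.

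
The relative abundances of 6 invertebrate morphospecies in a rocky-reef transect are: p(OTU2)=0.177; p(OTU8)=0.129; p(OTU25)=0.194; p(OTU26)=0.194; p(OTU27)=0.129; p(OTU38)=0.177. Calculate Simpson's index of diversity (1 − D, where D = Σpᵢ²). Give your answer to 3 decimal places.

0.829

D = 0.177² + 0.129² + 0.194² + 0.194² + 0.129² + 0.177² = 0.03133 + 0.01664 + 0.03764 + 0.03764 + 0.01664 + 0.03133 = 0.17121 (working shown to 5 dp, full precision carried).
So 1 − D = 0.82879, i.e. 0.829 to 3 decimal places.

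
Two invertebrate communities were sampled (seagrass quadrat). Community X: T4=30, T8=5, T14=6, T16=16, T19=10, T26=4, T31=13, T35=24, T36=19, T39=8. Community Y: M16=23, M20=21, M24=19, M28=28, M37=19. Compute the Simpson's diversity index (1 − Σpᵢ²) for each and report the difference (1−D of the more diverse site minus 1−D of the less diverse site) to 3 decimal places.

Community X: N=135, proportions 0.22222, 0.03704, 0.04444, 0.11852, 0.07407, 0.02963, 0.0963, 0.17778, 0.14074, 0.05926, giving 1−D = 0.86266 (working shown to 5 dp, full precision carried).
Community Y: N=110, proportions 0.20909, 0.19091, 0.17273, 0.25455, 0.17273, giving 1−D = 0.79537.
Difference = |0.86266 − 0.79537| = 0.06729, i.e. 0.067 to 3 decimal places.

0.067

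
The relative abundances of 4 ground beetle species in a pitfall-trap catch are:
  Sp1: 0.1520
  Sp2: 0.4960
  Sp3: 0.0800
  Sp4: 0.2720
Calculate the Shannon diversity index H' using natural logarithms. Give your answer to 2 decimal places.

Each pᵢ ln pᵢ term (working shown to 4 dp, full precision carried): 0.152×(-1.8839)=-0.2863, 0.496×(-0.7012)=-0.3478, 0.08×(-2.5257)=-0.2021, 0.272×(-1.3020)=-0.3541.
Sum = -1.1903, so H' = 1.19.

1.19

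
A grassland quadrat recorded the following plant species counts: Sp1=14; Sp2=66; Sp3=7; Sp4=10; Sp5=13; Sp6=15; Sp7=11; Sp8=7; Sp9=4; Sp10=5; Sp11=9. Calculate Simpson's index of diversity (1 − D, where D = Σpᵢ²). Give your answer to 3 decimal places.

0.792

Total N = 14+66+7+10+13+15+11+7+4+5+9 = 161, so the proportions are 0.08696, 0.40994, 0.04348, 0.06211, 0.08075, 0.09317, 0.06832, 0.04348, 0.02484, 0.03106, 0.0559 (working shown to 5 dp, full precision carried).
D = 0.08696² + 0.40994² + 0.04348² + 0.06211² + 0.08075² + 0.09317² + 0.06832² + 0.04348² + 0.02484² + 0.03106² + 0.0559² = 0.00756 + 0.16805 + 0.00189 + 0.00386 + 0.00652 + 0.00868 + 0.00467 + 0.00189 + 0.00062 + 0.00096 + 0.00312 = 0.20782.
So 1 − D = 0.79218, i.e. 0.792 to 3 decimal places.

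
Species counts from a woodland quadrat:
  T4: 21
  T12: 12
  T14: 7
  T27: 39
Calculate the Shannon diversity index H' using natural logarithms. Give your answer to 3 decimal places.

Total N = 21+12+7+39 = 79, so the proportions are 0.26582, 0.1519, 0.08861, 0.49367 (working shown to 5 dp, full precision carried).
Each pᵢ ln pᵢ term: 0.26582×(-1.32493)=-0.35220, 0.1519×(-1.88454)=-0.28626, 0.08861×(-2.42354)=-0.21474, 0.49367×(-0.70589)=-0.34848.
Sum = -1.20167, so H' = 1.202.

1.202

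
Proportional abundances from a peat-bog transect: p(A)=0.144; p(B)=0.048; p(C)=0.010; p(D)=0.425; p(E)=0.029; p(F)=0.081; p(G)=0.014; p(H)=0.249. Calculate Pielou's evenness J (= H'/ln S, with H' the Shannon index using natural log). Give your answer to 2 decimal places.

H' = −Σ pᵢ ln pᵢ = −((-0.2791) + (-0.1458) + (-0.0461) + (-0.3637) + (-0.1027) + (-0.2036) + (-0.0598) + (-0.3462)) = 1.5467 (working shown to 4 dp, full precision carried).
With S = 8 species, ln S = 2.0794, so J = 1.5467/2.0794 = 0.7438, i.e. 0.74 to 2 decimal places.

0.74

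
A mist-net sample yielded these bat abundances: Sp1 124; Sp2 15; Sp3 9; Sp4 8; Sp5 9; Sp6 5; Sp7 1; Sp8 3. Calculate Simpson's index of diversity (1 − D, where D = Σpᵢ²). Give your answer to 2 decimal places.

0.48

Total N = 124+15+9+8+9+5+1+3 = 174, so the proportions are 0.7126, 0.0862, 0.0517, 0.046, 0.0517, 0.0287, 0.0057, 0.0172 (working shown to 4 dp, full precision carried).
D = 0.7126² + 0.0862² + 0.0517² + 0.046² + 0.0517² + 0.0287² + 0.0057² + 0.0172² = 0.5079 + 0.0074 + 0.0027 + 0.0021 + 0.0027 + 0.0008 + 0.0000 + 0.0003 = 0.5239.
So 1 − D = 0.4761, i.e. 0.48 to 2 decimal places.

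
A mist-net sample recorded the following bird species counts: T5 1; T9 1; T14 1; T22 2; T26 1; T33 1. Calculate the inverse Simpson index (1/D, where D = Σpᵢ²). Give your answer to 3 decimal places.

Total N = 1+1+1+2+1+1 = 7, so the proportions are 0.1428571, 0.1428571, 0.1428571, 0.2857143, 0.1428571, 0.1428571 (working shown to 7 dp, full precision carried).
D = 0.1428571² + 0.1428571² + 0.1428571² + 0.2857143² + 0.1428571² + 0.1428571² = 0.0204082 + 0.0204082 + 0.0204082 + 0.0816327 + 0.0204082 + 0.0204082 = 0.1836735.
So 1/D = 5.44444, i.e. 5.444 to 3 decimal places.

5.444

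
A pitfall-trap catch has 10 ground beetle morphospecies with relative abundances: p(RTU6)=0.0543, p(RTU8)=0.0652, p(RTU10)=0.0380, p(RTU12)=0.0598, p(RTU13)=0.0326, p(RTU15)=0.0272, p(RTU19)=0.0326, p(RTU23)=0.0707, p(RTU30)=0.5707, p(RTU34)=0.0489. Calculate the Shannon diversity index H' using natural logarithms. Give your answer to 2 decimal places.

Each pᵢ ln pᵢ term (working shown to 4 dp, full precision carried): 0.0543×(-2.9132)=-0.1582, 0.0652×(-2.7303)=-0.1780, 0.038×(-3.2702)=-0.1243, 0.0598×(-2.8167)=-0.1684, 0.0326×(-3.4234)=-0.1116, 0.0272×(-3.6045)=-0.0980, 0.0326×(-3.4234)=-0.1116, 0.0707×(-2.6493)=-0.1873, 0.5707×(-0.5609)=-0.3201, 0.0489×(-3.0180)=-0.1476.
Sum = -1.6051, so H' = 1.61.

1.61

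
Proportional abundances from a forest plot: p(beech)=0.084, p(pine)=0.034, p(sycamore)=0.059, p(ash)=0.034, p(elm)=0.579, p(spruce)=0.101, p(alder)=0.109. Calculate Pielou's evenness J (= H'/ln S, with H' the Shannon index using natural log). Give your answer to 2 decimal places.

H' = −Σ pᵢ ln pᵢ = −((-0.2081) + (-0.1150) + (-0.1670) + (-0.1150) + (-0.3164) + (-0.2316) + (-0.2416)) = 1.3945 (working shown to 4 dp, full precision carried).
With S = 7 species, ln S = 1.9459, so J = 1.3945/1.9459 = 0.7166, i.e. 0.72 to 2 decimal places.

0.72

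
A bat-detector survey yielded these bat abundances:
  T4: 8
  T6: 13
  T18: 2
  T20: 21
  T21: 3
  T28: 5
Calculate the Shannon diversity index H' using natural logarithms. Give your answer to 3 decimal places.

Total N = 8+13+2+21+3+5 = 52, so the proportions are 0.15385, 0.25, 0.03846, 0.40385, 0.05769, 0.09615 (working shown to 5 dp, full precision carried).
Each pᵢ ln pᵢ term: 0.15385×(-1.87180)=-0.28797, 0.25×(-1.38629)=-0.34657, 0.03846×(-3.25810)=-0.12531, 0.40385×(-0.90672)=-0.36618, 0.05769×(-2.85263)=-0.16457, 0.09615×(-2.34181)=-0.22517.
Sum = -1.51578, so H' = 1.516.

1.516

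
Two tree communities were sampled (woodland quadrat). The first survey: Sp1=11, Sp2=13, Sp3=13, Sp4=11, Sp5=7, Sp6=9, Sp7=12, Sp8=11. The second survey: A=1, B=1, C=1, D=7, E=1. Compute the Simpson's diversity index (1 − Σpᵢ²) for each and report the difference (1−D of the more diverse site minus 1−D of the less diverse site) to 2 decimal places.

0.31

The first survey: N=87, proportions 0.1264, 0.1494, 0.1494, 0.1264, 0.0805, 0.1034, 0.1379, 0.1264, giving 1−D = 0.8712 (working shown to 4 dp, full precision carried).
The second survey: N=11, proportions 0.0909, 0.0909, 0.0909, 0.6364, 0.0909, giving 1−D = 0.5620.
Difference = |0.8712 − 0.5620| = 0.3092, i.e. 0.31 to 2 decimal places.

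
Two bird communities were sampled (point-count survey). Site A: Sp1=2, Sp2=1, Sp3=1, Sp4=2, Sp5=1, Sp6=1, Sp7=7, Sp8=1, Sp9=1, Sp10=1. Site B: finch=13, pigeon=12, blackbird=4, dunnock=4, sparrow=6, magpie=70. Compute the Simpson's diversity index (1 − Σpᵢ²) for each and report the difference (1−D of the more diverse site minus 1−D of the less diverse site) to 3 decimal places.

Site A: N=18, proportions 0.11111, 0.05556, 0.05556, 0.11111, 0.05556, 0.05556, 0.38889, 0.05556, 0.05556, 0.05556, giving 1−D = 0.80247 (working shown to 5 dp, full precision carried).
Site B: N=109, proportions 0.11927, 0.11009, 0.0367, 0.0367, 0.05505, 0.6422, giving 1−D = 0.55551.
Difference = |0.80247 − 0.55551| = 0.24696, i.e. 0.247 to 3 decimal places.

0.247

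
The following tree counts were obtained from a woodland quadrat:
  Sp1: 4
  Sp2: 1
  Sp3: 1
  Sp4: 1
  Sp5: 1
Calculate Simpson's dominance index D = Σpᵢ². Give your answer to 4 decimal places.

0.3125

Total N = 4+1+1+1+1 = 8, so the proportions are 0.5, 0.125, 0.125, 0.125, 0.125 (working shown to 6 dp, full precision carried).
D = 0.5² + 0.125² + 0.125² + 0.125² + 0.125² = 0.250000 + 0.015625 + 0.015625 + 0.015625 + 0.015625 = 0.312500.
To 4 decimal places, D = 0.3125.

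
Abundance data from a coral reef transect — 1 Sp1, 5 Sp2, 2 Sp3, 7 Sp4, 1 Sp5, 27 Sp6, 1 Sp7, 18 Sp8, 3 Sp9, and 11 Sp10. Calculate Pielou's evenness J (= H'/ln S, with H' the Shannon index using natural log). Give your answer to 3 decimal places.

0.774

Total N = 1+5+2+7+1+27+1+18+3+11 = 76, so the proportions are 0.01316, 0.06579, 0.02632, 0.09211, 0.01316, 0.35526, 0.01316, 0.23684, 0.03947, 0.14474 (working shown to 5 dp, full precision carried).
H' = −Σ pᵢ ln pᵢ = −((-0.05698) + (-0.17903) + (-0.09573) + (-0.21965) + (-0.05698) + (-0.36766) + (-0.05698) + (-0.34114) + (-0.12758) + (-0.27975)) = 1.78150.
With S = 10 species, ln S = 2.30259, so J = 1.78150/2.30259 = 0.77370, i.e. 0.774 to 3 decimal places.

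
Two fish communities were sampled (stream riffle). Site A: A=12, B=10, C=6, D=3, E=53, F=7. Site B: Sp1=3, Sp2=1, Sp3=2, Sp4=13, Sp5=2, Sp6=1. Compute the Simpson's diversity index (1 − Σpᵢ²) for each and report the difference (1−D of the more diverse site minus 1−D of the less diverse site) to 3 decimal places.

Site A: N=91, proportions 0.13187, 0.10989, 0.06593, 0.03297, 0.58242, 0.07692, giving 1−D = 0.61997 (working shown to 5 dp, full precision carried).
Site B: N=22, proportions 0.13636, 0.04545, 0.09091, 0.59091, 0.09091, 0.04545, giving 1−D = 0.61157.
Difference = |0.61997 − 0.61157| = 0.00840, i.e. 0.008 to 3 decimal places.

0.008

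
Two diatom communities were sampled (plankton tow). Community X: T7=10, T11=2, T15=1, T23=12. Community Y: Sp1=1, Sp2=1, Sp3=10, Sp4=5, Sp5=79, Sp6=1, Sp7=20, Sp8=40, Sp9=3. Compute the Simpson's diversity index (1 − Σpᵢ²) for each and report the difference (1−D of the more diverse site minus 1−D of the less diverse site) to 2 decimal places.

0.07

Community X: N=25, proportions 0.4, 0.08, 0.04, 0.48, giving 1−D = 0.6016 (working shown to 4 dp, full precision carried).
Community Y: N=160, proportions 0.0063, 0.0063, 0.0625, 0.0312, 0.4938, 0.0063, 0.125, 0.25, 0.0187, giving 1−D = 0.6727.
Difference = |0.6016 − 0.6727| = 0.0711, i.e. 0.07 to 2 decimal places.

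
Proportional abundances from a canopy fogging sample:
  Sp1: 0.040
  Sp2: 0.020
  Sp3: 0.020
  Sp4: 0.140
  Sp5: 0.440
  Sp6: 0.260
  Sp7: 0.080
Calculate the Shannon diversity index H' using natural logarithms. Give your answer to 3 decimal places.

1.474

Each pᵢ ln pᵢ term (working shown to 5 dp, full precision carried): 0.04×(-3.21888)=-0.12876, 0.02×(-3.91202)=-0.07824, 0.02×(-3.91202)=-0.07824, 0.14×(-1.96611)=-0.27526, 0.44×(-0.82098)=-0.36123, 0.26×(-1.34707)=-0.35024, 0.08×(-2.52573)=-0.20206.
Sum = -1.47402, so H' = 1.474.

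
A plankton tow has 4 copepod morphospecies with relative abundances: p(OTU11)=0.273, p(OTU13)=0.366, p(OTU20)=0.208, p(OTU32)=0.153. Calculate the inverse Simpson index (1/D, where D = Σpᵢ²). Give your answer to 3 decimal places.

3.634

D = 0.273² + 0.366² + 0.208² + 0.153² = 0.0745290 + 0.1339560 + 0.0432640 + 0.0234090 = 0.2751580 (working shown to 7 dp, full precision carried).
So 1/D = 3.63428, i.e. 3.634 to 3 decimal places.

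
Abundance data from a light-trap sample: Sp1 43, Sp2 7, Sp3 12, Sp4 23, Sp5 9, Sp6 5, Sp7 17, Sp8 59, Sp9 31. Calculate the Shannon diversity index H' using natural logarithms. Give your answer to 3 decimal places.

1.928

Total N = 43+7+12+23+9+5+17+59+31 = 206, so the proportions are 0.20874, 0.03398, 0.05825, 0.11165, 0.04369, 0.02427, 0.08252, 0.28641, 0.15049 (working shown to 5 dp, full precision carried).
Each pᵢ ln pᵢ term: 0.20874×(-1.56668)=-0.32702, 0.03398×(-3.38197)=-0.11492, 0.05825×(-2.84297)=-0.16561, 0.11165×(-2.19238)=-0.24478, 0.04369×(-3.13065)=-0.13678, 0.02427×(-3.71844)=-0.09025, 0.08252×(-2.49466)=-0.20587, 0.28641×(-1.25034)=-0.35811, 0.15049×(-1.89389)=-0.28500.
Sum = -1.92835, so H' = 1.928.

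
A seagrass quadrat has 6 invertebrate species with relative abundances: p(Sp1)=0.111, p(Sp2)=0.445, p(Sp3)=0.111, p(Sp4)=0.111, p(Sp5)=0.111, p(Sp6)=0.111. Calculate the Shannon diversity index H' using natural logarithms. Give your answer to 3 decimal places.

1.580

Each pᵢ ln pᵢ term (working shown to 5 dp, full precision carried): 0.111×(-2.19823)=-0.24400, 0.445×(-0.80968)=-0.36031, 0.111×(-2.19823)=-0.24400, 0.111×(-2.19823)=-0.24400, 0.111×(-2.19823)=-0.24400, 0.111×(-2.19823)=-0.24400.
Sum = -1.58032, so H' = 1.580.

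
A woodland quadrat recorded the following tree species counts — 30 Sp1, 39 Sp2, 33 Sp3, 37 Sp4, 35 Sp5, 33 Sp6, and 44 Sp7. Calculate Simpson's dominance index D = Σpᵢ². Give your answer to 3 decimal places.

0.145

Total N = 30+39+33+37+35+33+44 = 251, so the proportions are 0.11952, 0.15538, 0.13147, 0.14741, 0.13944, 0.13147, 0.1753 (working shown to 5 dp, full precision carried).
D = 0.11952² + 0.15538² + 0.13147² + 0.14741² + 0.13944² + 0.13147² + 0.1753² = 0.01429 + 0.02414 + 0.01729 + 0.02173 + 0.01944 + 0.01729 + 0.03073 = 0.14490.
To 3 decimal places, D = 0.145.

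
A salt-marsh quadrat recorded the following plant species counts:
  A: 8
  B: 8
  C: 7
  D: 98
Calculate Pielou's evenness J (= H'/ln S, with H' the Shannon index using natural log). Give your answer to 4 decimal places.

Total N = 8+8+7+98 = 121, so the proportions are 0.066116, 0.066116, 0.057851, 0.809917 (working shown to 6 dp, full precision carried).
H' = −Σ pᵢ ln pᵢ = −((-0.179593) + (-0.179593) + (-0.164869) + (-0.170749)) = 0.694805.
With S = 4 species, ln S = 1.386294, so J = 0.694805/1.386294 = 0.501196, i.e. 0.5012 to 4 decimal places.

0.5012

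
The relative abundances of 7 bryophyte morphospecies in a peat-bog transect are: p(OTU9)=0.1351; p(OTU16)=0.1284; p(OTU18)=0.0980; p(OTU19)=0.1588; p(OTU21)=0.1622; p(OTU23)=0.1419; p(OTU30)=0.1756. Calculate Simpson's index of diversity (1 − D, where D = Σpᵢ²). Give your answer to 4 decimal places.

D = 0.1351² + 0.1284² + 0.098² + 0.1588² + 0.1622² + 0.1419² + 0.1756² = 0.018252 + 0.016487 + 0.009604 + 0.025217 + 0.026309 + 0.020136 + 0.030835 = 0.146840 (working shown to 6 dp, full precision carried).
So 1 − D = 0.853160, i.e. 0.8532 to 4 decimal places.

0.8532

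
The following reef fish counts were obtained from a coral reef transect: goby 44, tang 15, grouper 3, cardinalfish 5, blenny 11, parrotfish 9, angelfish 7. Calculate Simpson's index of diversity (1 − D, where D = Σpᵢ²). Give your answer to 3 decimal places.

Total N = 44+15+3+5+11+9+7 = 94, so the proportions are 0.46809, 0.15957, 0.03191, 0.05319, 0.11702, 0.09574, 0.07447 (working shown to 5 dp, full precision carried).
D = 0.46809² + 0.15957² + 0.03191² + 0.05319² + 0.11702² + 0.09574² + 0.07447² = 0.21910 + 0.02546 + 0.00102 + 0.00283 + 0.01369 + 0.00917 + 0.00555 = 0.27682.
So 1 − D = 0.72318, i.e. 0.723 to 3 decimal places.

0.723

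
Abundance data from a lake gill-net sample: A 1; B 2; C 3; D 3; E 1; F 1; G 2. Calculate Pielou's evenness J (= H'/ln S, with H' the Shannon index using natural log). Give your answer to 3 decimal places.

0.948

Total N = 1+2+3+3+1+1+2 = 13, so the proportions are 0.07692, 0.15385, 0.23077, 0.23077, 0.07692, 0.07692, 0.15385 (working shown to 5 dp, full precision carried).
H' = −Σ pᵢ ln pᵢ = −((-0.19730) + (-0.28797) + (-0.33839) + (-0.33839) + (-0.19730) + (-0.19730) + (-0.28797)) = 1.84462.
With S = 7 species, ln S = 1.94591, so J = 1.84462/1.94591 = 0.94795, i.e. 0.948 to 3 decimal places.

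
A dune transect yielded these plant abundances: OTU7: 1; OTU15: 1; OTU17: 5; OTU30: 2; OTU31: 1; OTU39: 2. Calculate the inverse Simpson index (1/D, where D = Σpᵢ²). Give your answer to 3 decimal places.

Total N = 1+1+5+2+1+2 = 12, so the proportions are 0.0833333, 0.0833333, 0.4166667, 0.1666667, 0.0833333, 0.1666667 (working shown to 7 dp, full precision carried).
D = 0.0833333² + 0.0833333² + 0.4166667² + 0.1666667² + 0.0833333² + 0.1666667² = 0.0069444 + 0.0069444 + 0.1736111 + 0.0277778 + 0.0069444 + 0.0277778 = 0.2500000.
So 1/D = 4.00000, i.e. 4.000 to 3 decimal places.

4.000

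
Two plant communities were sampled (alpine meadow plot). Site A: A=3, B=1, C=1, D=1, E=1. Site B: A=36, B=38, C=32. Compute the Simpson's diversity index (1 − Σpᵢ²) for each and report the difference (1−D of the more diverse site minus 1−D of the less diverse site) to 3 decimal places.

Site A: N=7, proportions 0.428571, 0.142857, 0.142857, 0.142857, 0.142857, giving 1−D = 0.734694 (working shown to 6 dp, full precision carried).
Site B: N=106, proportions 0.339623, 0.358491, 0.301887, giving 1−D = 0.665005.
Difference = |0.734694 − 0.665005| = 0.069689, i.e. 0.070 to 3 decimal places.

0.070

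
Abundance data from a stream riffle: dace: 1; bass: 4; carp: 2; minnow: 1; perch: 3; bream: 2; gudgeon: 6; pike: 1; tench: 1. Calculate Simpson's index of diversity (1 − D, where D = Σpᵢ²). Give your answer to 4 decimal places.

0.8345

Total N = 1+4+2+1+3+2+6+1+1 = 21, so the proportions are 0.047619, 0.190476, 0.095238, 0.047619, 0.142857, 0.095238, 0.285714, 0.047619, 0.047619 (working shown to 6 dp, full precision carried).
D = 0.047619² + 0.190476² + 0.095238² + 0.047619² + 0.142857² + 0.095238² + 0.285714² + 0.047619² + 0.047619² = 0.002268 + 0.036281 + 0.009070 + 0.002268 + 0.020408 + 0.009070 + 0.081633 + 0.002268 + 0.002268 = 0.165533.
So 1 − D = 0.834467, i.e. 0.8345 to 4 decimal places.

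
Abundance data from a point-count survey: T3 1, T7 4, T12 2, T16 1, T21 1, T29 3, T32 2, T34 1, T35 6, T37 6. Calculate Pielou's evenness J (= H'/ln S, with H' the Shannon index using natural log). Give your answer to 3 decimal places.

0.899

Total N = 1+4+2+1+1+3+2+1+6+6 = 27, so the proportions are 0.03704, 0.14815, 0.07407, 0.03704, 0.03704, 0.11111, 0.07407, 0.03704, 0.22222, 0.22222 (working shown to 5 dp, full precision carried).
H' = −Σ pᵢ ln pᵢ = −((-0.12207) + (-0.28290) + (-0.19279) + (-0.12207) + (-0.12207) + (-0.24414) + (-0.19279) + (-0.12207) + (-0.33424) + (-0.33424)) = 2.06937.
With S = 10 species, ln S = 2.30259, so J = 2.06937/2.30259 = 0.89871, i.e. 0.899 to 3 decimal places.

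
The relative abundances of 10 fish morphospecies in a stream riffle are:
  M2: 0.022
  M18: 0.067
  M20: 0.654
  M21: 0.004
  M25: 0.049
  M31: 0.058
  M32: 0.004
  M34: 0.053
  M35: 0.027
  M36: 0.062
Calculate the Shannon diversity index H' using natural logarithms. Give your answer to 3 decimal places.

Each pᵢ ln pᵢ term (working shown to 6 dp, full precision carried): 0.022×(-3.816713)=-0.083968, 0.067×(-2.703063)=-0.181105, 0.654×(-0.424648)=-0.277720, 0.004×(-5.521461)=-0.022086, 0.049×(-3.015935)=-0.147781, 0.058×(-2.847312)=-0.165144, 0.004×(-5.521461)=-0.022086, 0.053×(-2.937463)=-0.155686, 0.027×(-3.611918)=-0.097522, 0.062×(-2.780621)=-0.172398.
Sum = -1.325495, so H' = 1.325.

1.325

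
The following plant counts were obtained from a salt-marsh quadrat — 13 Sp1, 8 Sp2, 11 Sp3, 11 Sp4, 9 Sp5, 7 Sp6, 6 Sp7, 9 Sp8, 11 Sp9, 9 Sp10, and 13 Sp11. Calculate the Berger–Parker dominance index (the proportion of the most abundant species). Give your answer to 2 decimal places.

0.12

Total N = 13+8+11+11+9+7+6+9+11+9+13 = 107, so the proportions are 0.1215, 0.0748, 0.1028, 0.1028, 0.0841, 0.0654, 0.0561, 0.0841, 0.1028, 0.0841, 0.1215 (working shown to 4 dp, full precision carried).
The largest proportion is 0.1215, i.e. d = 0.12 to 2 decimal places.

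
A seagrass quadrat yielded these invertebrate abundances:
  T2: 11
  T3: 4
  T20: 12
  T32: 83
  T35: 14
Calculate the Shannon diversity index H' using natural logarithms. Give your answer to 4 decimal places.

1.0666

Total N = 11+4+12+83+14 = 124, so the proportions are 0.08871, 0.032258, 0.096774, 0.669355, 0.112903 (working shown to 6 dp, full precision carried).
Each pᵢ ln pᵢ term: 0.08871×(-2.422386)=-0.214889, 0.032258×(-3.433987)=-0.110774, 0.096774×(-2.335375)=-0.226004, 0.669355×(-0.401441)=-0.268706, 0.112903×(-2.181224)=-0.246267.
Sum = -1.066641, so H' = 1.0666.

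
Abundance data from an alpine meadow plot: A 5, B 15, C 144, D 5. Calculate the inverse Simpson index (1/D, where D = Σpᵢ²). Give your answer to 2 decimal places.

Total N = 5+15+144+5 = 169, so the proportions are 0.02959, 0.08876, 0.85207, 0.02959 (working shown to 5 dp, full precision carried).
D = 0.02959² + 0.08876² + 0.85207² + 0.02959² = 0.00088 + 0.00788 + 0.72602 + 0.00088 = 0.73565.
So 1/D = 1.3593, i.e. 1.36 to 2 decimal places.

1.36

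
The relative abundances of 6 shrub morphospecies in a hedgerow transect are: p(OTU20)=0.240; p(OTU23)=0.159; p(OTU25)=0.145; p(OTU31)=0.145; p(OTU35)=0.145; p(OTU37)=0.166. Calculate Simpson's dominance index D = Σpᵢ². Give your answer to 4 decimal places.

0.1735

D = 0.24² + 0.159² + 0.145² + 0.145² + 0.145² + 0.166² = 0.057600 + 0.025281 + 0.021025 + 0.021025 + 0.021025 + 0.027556 = 0.173512 (working shown to 6 dp, full precision carried).
To 4 decimal places, D = 0.1735.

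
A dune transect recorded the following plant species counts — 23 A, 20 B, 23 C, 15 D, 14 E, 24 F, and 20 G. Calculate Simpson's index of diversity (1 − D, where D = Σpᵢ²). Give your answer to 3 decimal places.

0.852

Total N = 23+20+23+15+14+24+20 = 139, so the proportions are 0.16547, 0.14388, 0.16547, 0.10791, 0.10072, 0.17266, 0.14388 (working shown to 5 dp, full precision carried).
D = 0.16547² + 0.14388² + 0.16547² + 0.10791² + 0.10072² + 0.17266² + 0.14388² = 0.02738 + 0.02070 + 0.02738 + 0.01165 + 0.01014 + 0.02981 + 0.02070 = 0.14777.
So 1 − D = 0.85223, i.e. 0.852 to 3 decimal places.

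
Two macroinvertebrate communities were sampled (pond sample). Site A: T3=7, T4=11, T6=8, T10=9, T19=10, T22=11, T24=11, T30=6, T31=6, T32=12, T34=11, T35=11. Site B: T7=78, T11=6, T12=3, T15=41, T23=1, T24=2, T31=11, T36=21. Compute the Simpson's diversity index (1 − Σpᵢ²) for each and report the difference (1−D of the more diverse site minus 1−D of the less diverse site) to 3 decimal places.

Site A: N=113, proportions 0.06195, 0.09735, 0.0708, 0.07965, 0.0885, 0.09735, 0.09735, 0.0531, 0.0531, 0.10619, 0.09735, 0.09735, giving 1−D = 0.91268 (working shown to 5 dp, full precision carried).
Site B: N=163, proportions 0.47853, 0.03681, 0.0184, 0.25153, 0.00613, 0.01227, 0.06748, 0.12883, giving 1−D = 0.68471.
Difference = |0.91268 − 0.68471| = 0.22797, i.e. 0.228 to 3 decimal places.

0.228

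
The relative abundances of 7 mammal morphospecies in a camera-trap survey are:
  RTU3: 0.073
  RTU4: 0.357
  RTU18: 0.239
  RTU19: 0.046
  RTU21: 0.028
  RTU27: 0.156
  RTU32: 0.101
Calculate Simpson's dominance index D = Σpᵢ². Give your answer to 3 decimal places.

0.227

D = 0.073² + 0.357² + 0.239² + 0.046² + 0.028² + 0.156² + 0.101² = 0.00533 + 0.12745 + 0.05712 + 0.00212 + 0.00078 + 0.02434 + 0.01020 = 0.22734 (working shown to 5 dp, full precision carried).
To 3 decimal places, D = 0.227.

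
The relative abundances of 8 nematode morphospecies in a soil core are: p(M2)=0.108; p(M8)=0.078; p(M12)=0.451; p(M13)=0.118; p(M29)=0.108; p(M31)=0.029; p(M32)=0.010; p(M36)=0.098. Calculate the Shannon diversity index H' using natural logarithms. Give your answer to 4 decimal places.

1.6674

Each pᵢ ln pᵢ term (working shown to 6 dp, full precision carried): 0.108×(-2.225624)=-0.240367, 0.078×(-2.551046)=-0.198982, 0.451×(-0.796288)=-0.359126, 0.118×(-2.137071)=-0.252174, 0.108×(-2.225624)=-0.240367, 0.029×(-3.540459)=-0.102673, 0.01×(-4.605170)=-0.046052, 0.098×(-2.322788)=-0.227633.
Sum = -1.667375, so H' = 1.6674.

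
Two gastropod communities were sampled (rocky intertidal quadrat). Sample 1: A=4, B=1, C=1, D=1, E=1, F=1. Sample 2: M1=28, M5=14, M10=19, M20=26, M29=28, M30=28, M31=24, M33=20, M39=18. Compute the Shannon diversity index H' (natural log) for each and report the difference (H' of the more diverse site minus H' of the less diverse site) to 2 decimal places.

0.59

Sample 1: N=9, proportions 0.44444, 0.11111, 0.11111, 0.11111, 0.11111, 0.11111, giving H' = 1.58109 (working shown to 5 dp, full precision carried).
Sample 2: N=205, proportions 0.13659, 0.06829, 0.09268, 0.12683, 0.13659, 0.13659, 0.11707, 0.09756, 0.0878, giving H' = 2.17315.
Difference = |1.58109 − 2.17315| = 0.59206, i.e. 0.59 to 2 decimal places.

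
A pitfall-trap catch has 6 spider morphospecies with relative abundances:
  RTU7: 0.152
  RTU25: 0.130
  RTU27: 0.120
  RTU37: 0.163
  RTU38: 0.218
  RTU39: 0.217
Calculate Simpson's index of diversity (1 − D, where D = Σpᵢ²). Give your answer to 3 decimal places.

0.824

D = 0.152² + 0.13² + 0.12² + 0.163² + 0.218² + 0.217² = 0.02310 + 0.01690 + 0.01440 + 0.02657 + 0.04752 + 0.04709 = 0.17559 (working shown to 5 dp, full precision carried).
So 1 − D = 0.82441, i.e. 0.824 to 3 decimal places.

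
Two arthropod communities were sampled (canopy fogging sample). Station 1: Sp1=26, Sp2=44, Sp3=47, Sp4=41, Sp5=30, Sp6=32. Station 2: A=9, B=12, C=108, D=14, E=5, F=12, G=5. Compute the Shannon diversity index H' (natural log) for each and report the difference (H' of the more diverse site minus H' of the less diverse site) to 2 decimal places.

0.53

Station 1: N=220, proportions 0.1182, 0.2, 0.2136, 0.1864, 0.1364, 0.1455, giving H' = 1.7692 (working shown to 4 dp, full precision carried).
Station 2: N=165, proportions 0.0545, 0.0727, 0.6545, 0.0848, 0.0303, 0.0727, 0.0303, giving H' = 1.2385.
Difference = |1.7692 − 1.2385| = 0.5307, i.e. 0.53 to 2 decimal places.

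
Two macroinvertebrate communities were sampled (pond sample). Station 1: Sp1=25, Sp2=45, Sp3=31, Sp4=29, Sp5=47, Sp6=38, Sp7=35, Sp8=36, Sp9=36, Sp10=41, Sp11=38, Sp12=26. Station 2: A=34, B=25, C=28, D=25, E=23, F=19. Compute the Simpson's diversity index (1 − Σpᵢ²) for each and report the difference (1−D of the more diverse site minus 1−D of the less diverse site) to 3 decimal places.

Station 1: N=427, proportions 0.058548, 0.105386, 0.0726, 0.067916, 0.11007, 0.088993, 0.081967, 0.084309, 0.084309, 0.096019, 0.088993, 0.06089, giving 1−D = 0.913766 (working shown to 6 dp, full precision carried).
Station 2: N=154, proportions 0.220779, 0.162338, 0.181818, 0.162338, 0.149351, 0.123377, giving 1−D = 0.827964.
Difference = |0.913766 − 0.827964| = 0.085802, i.e. 0.086 to 3 decimal places.

0.086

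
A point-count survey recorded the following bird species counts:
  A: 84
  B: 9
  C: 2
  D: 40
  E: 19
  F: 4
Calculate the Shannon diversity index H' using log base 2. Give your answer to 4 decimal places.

Total N = 84+9+2+40+19+4 = 158, so the proportions are 0.531646, 0.056962, 0.012658, 0.253165, 0.120253, 0.025316 (working shown to 6 dp, full precision carried).
Each pᵢ log₂ pᵢ term: 0.531646×(-0.911463)=-0.484575, 0.056962×(-4.133856)=-0.235473, 0.012658×(-6.303781)=-0.079795, 0.253165×(-1.981853)=-0.501735, 0.120253×(-3.055853)=-0.367476, 0.025316×(-5.303781)=-0.134273.
Sum = -1.803327, so H' = 1.8033.

1.8033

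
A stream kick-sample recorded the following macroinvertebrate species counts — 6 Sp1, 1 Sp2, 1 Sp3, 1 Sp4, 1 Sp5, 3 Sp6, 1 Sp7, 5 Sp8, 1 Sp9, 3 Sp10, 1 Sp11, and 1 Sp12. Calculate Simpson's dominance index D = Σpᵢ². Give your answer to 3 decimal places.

Total N = 6+1+1+1+1+3+1+5+1+3+1+1 = 25, so the proportions are 0.24, 0.04, 0.04, 0.04, 0.04, 0.12, 0.04, 0.2, 0.04, 0.12, 0.04, 0.04 (working shown to 5 dp, full precision carried).
D = 0.24² + 0.04² + 0.04² + 0.04² + 0.04² + 0.12² + 0.04² + 0.2² + 0.04² + 0.12² + 0.04² + 0.04² = 0.05760 + 0.00160 + 0.00160 + 0.00160 + 0.00160 + 0.01440 + 0.00160 + 0.04000 + 0.00160 + 0.01440 + 0.00160 + 0.00160 = 0.13920.
To 3 decimal places, D = 0.139.

0.139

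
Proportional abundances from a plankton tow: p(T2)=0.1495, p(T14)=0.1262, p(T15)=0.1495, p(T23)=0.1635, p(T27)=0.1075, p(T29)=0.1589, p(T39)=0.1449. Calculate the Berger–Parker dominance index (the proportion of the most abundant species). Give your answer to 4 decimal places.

The largest proportion is 0.1635, i.e. d = 0.1635 to 4 decimal places.

0.1635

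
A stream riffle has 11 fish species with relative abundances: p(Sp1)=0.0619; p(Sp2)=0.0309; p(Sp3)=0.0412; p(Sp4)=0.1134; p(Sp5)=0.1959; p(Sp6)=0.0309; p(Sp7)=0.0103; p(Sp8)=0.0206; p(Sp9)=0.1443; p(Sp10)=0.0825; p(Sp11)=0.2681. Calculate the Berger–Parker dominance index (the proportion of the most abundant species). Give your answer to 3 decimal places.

0.268

The largest proportion is 0.2681, i.e. d = 0.268 to 3 decimal places.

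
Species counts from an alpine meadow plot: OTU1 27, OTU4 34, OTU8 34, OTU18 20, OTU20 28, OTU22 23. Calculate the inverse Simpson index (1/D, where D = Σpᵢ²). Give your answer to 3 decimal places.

5.796

Total N = 27+34+34+20+28+23 = 166, so the proportions are 0.1626506, 0.2048193, 0.2048193, 0.1204819, 0.1686747, 0.1385542 (working shown to 7 dp, full precision carried).
D = 0.1626506² + 0.2048193² + 0.2048193² + 0.1204819² + 0.1686747² + 0.1385542² = 0.0264552 + 0.0419509 + 0.0419509 + 0.0145159 + 0.0284512 + 0.0191973 = 0.1725214.
So 1/D = 5.79638, i.e. 5.796 to 3 decimal places.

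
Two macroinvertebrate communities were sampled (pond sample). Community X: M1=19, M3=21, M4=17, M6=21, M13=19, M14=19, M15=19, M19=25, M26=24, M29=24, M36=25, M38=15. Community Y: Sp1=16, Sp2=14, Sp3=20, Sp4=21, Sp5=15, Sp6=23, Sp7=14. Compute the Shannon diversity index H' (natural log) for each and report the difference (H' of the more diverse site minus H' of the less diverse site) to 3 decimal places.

Community X: N=248, proportions 0.076613, 0.084677, 0.068548, 0.084677, 0.076613, 0.076613, 0.076613, 0.100806, 0.096774, 0.096774, 0.100806, 0.060484, giving H' = 2.473416 (working shown to 6 dp, full precision carried).
Community Y: N=123, proportions 0.130081, 0.113821, 0.162602, 0.170732, 0.121951, 0.186992, 0.113821, giving H' = 1.927292.
Difference = |2.473416 − 1.927292| = 0.546124, i.e. 0.546 to 3 decimal places.

0.546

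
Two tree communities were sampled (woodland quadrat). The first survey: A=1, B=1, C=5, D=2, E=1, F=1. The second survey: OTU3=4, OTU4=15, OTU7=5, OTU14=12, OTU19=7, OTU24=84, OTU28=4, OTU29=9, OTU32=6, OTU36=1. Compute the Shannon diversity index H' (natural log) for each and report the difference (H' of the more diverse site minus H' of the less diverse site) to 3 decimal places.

0.009

The first survey: N=11, proportions 0.09091, 0.09091, 0.45455, 0.18182, 0.09091, 0.09091, giving H' = 1.54031 (working shown to 5 dp, full precision carried).
The second survey: N=147, proportions 0.02721, 0.10204, 0.03401, 0.08163, 0.04762, 0.57143, 0.02721, 0.06122, 0.04082, 0.0068, giving H' = 1.54885.
Difference = |1.54031 − 1.54885| = 0.00854, i.e. 0.009 to 3 decimal places.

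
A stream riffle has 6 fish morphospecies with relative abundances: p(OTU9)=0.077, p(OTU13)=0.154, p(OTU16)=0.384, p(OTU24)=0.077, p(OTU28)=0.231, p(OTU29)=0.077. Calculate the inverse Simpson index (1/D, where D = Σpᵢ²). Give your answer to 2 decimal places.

4.13

D = 0.077² + 0.154² + 0.384² + 0.077² + 0.231² + 0.077² = 0.005929 + 0.023716 + 0.147456 + 0.005929 + 0.053361 + 0.005929 = 0.242320 (working shown to 6 dp, full precision carried).
So 1/D = 4.1268, i.e. 4.13 to 2 decimal places.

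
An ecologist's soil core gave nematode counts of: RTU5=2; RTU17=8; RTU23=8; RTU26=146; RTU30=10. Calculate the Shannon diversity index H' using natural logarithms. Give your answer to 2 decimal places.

0.65

Total N = 2+8+8+146+10 = 174, so the proportions are 0.0115, 0.046, 0.046, 0.8391, 0.0575 (working shown to 4 dp, full precision carried).
Each pᵢ ln pᵢ term: 0.0115×(-4.4659)=-0.0513, 0.046×(-3.0796)=-0.1416, 0.046×(-3.0796)=-0.1416, 0.8391×(-0.1754)=-0.1472, 0.0575×(-2.8565)=-0.1642.
Sum = -0.6459, so H' = 0.65.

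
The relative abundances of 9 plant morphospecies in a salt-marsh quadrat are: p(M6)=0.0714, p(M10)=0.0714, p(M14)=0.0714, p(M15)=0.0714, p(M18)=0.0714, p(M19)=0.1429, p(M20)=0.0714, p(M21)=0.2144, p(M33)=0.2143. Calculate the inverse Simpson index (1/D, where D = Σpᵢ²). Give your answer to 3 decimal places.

D = 0.0714² + 0.0714² + 0.0714² + 0.0714² + 0.0714² + 0.1429² + 0.0714² + 0.2144² + 0.2143² = 0.0050980 + 0.0050980 + 0.0050980 + 0.0050980 + 0.0050980 + 0.0204204 + 0.0050980 + 0.0459674 + 0.0459245 = 0.1429000 (working shown to 7 dp, full precision carried).
So 1/D = 6.99790, i.e. 6.998 to 3 decimal places.

6.998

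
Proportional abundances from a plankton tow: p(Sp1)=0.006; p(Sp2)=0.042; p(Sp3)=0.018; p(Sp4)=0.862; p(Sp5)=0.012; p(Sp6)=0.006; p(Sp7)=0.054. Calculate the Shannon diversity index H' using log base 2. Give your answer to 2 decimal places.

0.87

Each pᵢ log₂ pᵢ term (working shown to 4 dp, full precision carried): 0.006×(-7.3808)=-0.0443, 0.042×(-4.5735)=-0.1921, 0.018×(-5.7959)=-0.1043, 0.862×(-0.2142)=-0.1847, 0.012×(-6.3808)=-0.0766, 0.006×(-7.3808)=-0.0443, 0.054×(-4.2109)=-0.2274.
Sum = -0.8736, so H' = 0.87.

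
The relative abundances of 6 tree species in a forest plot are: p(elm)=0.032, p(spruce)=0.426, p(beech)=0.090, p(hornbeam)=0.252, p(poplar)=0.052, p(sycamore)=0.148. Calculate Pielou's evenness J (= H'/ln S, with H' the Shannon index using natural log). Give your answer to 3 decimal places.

H' = −Σ pᵢ ln pᵢ = −((-0.11014) + (-0.36351) + (-0.21672) + (-0.34734) + (-0.15374) + (-0.28276)) = 1.47421 (working shown to 5 dp, full precision carried).
With S = 6 species, ln S = 1.79176, so J = 1.47421/1.79176 = 0.82277, i.e. 0.823 to 3 decimal places.

0.823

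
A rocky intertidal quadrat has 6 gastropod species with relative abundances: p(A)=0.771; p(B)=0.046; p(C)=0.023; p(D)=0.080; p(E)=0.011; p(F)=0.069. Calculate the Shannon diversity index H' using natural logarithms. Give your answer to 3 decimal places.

Each pᵢ ln pᵢ term (working shown to 5 dp, full precision carried): 0.771×(-0.26007)=-0.20051, 0.046×(-3.07911)=-0.14164, 0.023×(-3.77226)=-0.08676, 0.08×(-2.52573)=-0.20206, 0.011×(-4.50986)=-0.04961, 0.069×(-2.67365)=-0.18448.
Sum = -0.86506, so H' = 0.865.

0.865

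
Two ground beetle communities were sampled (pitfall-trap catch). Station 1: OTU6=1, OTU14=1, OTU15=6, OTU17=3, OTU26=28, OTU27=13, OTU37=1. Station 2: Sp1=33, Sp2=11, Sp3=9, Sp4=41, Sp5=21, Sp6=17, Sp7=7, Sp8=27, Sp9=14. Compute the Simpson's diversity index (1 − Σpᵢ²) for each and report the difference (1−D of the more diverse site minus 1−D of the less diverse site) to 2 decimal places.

0.21

Station 1: N=53, proportions 0.01887, 0.01887, 0.11321, 0.0566, 0.5283, 0.24528, 0.01887, giving 1−D = 0.64365 (working shown to 5 dp, full precision carried).
Station 2: N=180, proportions 0.18333, 0.06111, 0.05, 0.22778, 0.11667, 0.09444, 0.03889, 0.15, 0.07778, giving 1−D = 0.85568.
Difference = |0.64365 − 0.85568| = 0.21203, i.e. 0.21 to 2 decimal places.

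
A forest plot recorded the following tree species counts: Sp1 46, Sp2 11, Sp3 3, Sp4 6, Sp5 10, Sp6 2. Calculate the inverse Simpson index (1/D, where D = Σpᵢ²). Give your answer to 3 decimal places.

2.550

Total N = 46+11+3+6+10+2 = 78, so the proportions are 0.589744, 0.141026, 0.038462, 0.076923, 0.128205, 0.025641 (working shown to 6 dp, full precision carried).
D = 0.589744² + 0.141026² + 0.038462² + 0.076923² + 0.128205² + 0.025641² = 0.347798 + 0.019888 + 0.001479 + 0.005917 + 0.016437 + 0.000657 = 0.392176.
So 1/D = 2.54987, i.e. 2.550 to 3 decimal places.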